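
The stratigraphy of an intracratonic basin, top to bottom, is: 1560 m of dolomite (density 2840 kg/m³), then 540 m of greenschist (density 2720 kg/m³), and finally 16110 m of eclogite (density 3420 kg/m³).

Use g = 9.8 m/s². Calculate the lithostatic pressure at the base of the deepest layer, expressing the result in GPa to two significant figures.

0.60 GPa

dolomite: 2840 kg/m³ × 9.8 m/s² × 1560 m = 4.342×10^7 Pa = 0.04342 GPa
greenschist: 2720 kg/m³ × 9.8 m/s² × 540 m = 1.439×10^7 Pa = 0.01439 GPa
eclogite: 3420 kg/m³ × 9.8 m/s² × 16110 m = 5.399×10^8 Pa = 0.5399 GPa
Total = 0.04342 + 0.01439 + 0.5399 = 0.59775 GPa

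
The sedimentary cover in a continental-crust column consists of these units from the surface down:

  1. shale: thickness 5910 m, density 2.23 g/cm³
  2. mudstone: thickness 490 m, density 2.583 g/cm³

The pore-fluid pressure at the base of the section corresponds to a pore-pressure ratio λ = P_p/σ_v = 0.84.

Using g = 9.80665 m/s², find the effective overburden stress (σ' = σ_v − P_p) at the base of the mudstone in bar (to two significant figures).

Overburden (lithostatic) stress σ_v:
shale: 2230 kg/m³ × 9.80665 m/s² × 5910 m = 1.292×10^8 Pa = 129.2 MPa
mudstone: 2583 kg/m³ × 9.80665 m/s² × 490 m = 1.241×10^7 Pa = 12.41 MPa
Total = 129.2 + 12.41 = 141.66 MPa
Pore pressure P_p = λ·σ_v = 0.84 × 141.7 MPa = 119.0 MPa
Effective stress σ' = σ_v − P_p = 141.7 − 119.0 = 22.665 MPa = 226.65 bar

230 bar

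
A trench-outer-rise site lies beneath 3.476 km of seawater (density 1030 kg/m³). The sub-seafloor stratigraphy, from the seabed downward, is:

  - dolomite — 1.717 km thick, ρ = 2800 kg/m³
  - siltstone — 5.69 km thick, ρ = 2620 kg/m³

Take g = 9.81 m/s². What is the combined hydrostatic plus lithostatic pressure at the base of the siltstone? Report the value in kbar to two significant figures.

2.3 kbar

seawater: 1030 kg/m³ × 9.81 m/s² × 3476 m = 3.512×10^7 Pa = 0.3512 kbar
dolomite: 2800 kg/m³ × 9.81 m/s² × 1717 m = 4.716×10^7 Pa = 0.4716 kbar
siltstone: 2620 kg/m³ × 9.81 m/s² × 5690 m = 1.462×10^8 Pa = 1.462 kbar
Total = 0.3512 + 0.4716 + 1.462 = 2.2853 kbar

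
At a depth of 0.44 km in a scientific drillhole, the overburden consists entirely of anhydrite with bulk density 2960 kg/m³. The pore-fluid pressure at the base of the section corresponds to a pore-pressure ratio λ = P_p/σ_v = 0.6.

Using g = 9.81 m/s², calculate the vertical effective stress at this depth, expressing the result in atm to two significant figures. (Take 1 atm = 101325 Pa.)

Overburden (lithostatic) stress σ_v:
anhydrite: 2960 kg/m³ × 9.81 m/s² × 440 m = 1.278×10^7 Pa = 12.78 MPa
Pore pressure P_p = λ·σ_v = 0.6 × 12.78 MPa = 7.666 MPa
Effective stress σ' = σ_v − P_p = 12.78 − 7.666 = 5.1106 MPa = 50.438 atm

50 atm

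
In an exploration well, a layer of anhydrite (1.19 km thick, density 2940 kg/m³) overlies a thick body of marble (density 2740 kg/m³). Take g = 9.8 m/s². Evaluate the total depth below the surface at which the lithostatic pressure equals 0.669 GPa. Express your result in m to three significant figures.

24800 m

Pressure at base of upper layers: 2940×9.8×1190 = 3.429×10^7 Pa = 0.03429 GPa
Remaining pressure to be supplied by marble: 6.690×10^8 − 3.429×10^7 = 6.347×10^8 Pa
Additional depth in marble = 6.347×10^8 Pa / (2740 kg/m³ × 9.8 m/s²) = 23637 m
Total depth = 1190 m + 23637 m = 24827 m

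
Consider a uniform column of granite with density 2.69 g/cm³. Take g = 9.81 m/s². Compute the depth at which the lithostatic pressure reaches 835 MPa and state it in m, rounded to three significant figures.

h = P/(ρg) = 835 MPa / (2690 kg/m³ × 9.81 m/s²) = 8.350×10^8 Pa / 26389 Pa/m = 31642 m

31600 m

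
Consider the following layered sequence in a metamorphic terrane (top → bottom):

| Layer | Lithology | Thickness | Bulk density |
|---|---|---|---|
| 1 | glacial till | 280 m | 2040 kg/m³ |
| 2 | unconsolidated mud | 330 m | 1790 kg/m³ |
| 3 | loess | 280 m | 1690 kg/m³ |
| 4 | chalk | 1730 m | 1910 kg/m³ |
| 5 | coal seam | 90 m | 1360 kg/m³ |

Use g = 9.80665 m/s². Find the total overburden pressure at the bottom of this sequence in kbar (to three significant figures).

0.496 kbar

glacial till: 2040 kg/m³ × 9.80665 m/s² × 280 m = 5.602×10^6 Pa = 0.05602 kbar
unconsolidated mud: 1790 kg/m³ × 9.80665 m/s² × 330 m = 5.793×10^6 Pa = 0.05793 kbar
loess: 1690 kg/m³ × 9.80665 m/s² × 280 m = 4.641×10^6 Pa = 0.04641 kbar
chalk: 1910 kg/m³ × 9.80665 m/s² × 1730 m = 3.240×10^7 Pa = 0.3240 kbar
coal seam: 1360 kg/m³ × 9.80665 m/s² × 90 m = 1.200×10^6 Pa = 0.01200 kbar
Total = 0.05602 + 0.05793 + 0.04641 + 0.3240 + 0.01200 = 0.49639 kbar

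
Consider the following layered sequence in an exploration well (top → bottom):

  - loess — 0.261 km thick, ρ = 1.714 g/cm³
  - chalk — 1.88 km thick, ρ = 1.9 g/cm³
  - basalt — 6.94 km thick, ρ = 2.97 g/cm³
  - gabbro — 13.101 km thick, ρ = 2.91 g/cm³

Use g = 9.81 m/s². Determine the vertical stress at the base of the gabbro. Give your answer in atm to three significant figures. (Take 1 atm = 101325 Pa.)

loess: 1714 kg/m³ × 9.81 m/s² × 261 m = 4.389×10^6 Pa = 43.31 atm
chalk: 1900 kg/m³ × 9.81 m/s² × 1880 m = 3.504×10^7 Pa = 345.8 atm
basalt: 2970 kg/m³ × 9.81 m/s² × 6940 m = 2.022×10^8 Pa = 1996 atm
gabbro: 2910 kg/m³ × 9.81 m/s² × 13101 m = 3.740×10^8 Pa = 3691 atm
Total = 43.31 + 345.8 + 1996 + 3691 = 6075.8 atm

6080 atm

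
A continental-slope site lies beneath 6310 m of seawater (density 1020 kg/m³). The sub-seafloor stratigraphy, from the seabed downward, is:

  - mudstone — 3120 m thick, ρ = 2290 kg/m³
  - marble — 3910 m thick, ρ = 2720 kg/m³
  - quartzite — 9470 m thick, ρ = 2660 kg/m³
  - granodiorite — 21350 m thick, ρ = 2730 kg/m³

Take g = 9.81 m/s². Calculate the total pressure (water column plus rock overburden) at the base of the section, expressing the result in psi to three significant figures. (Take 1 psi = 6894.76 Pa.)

seawater: 1020 kg/m³ × 9.81 m/s² × 6310 m = 6.314×10^7 Pa = 9158 psi
mudstone: 2290 kg/m³ × 9.81 m/s² × 3120 m = 7.009×10^7 Pa = 10166 psi
marble: 2720 kg/m³ × 9.81 m/s² × 3910 m = 1.043×10^8 Pa = 15132 psi
quartzite: 2660 kg/m³ × 9.81 m/s² × 9470 m = 2.471×10^8 Pa = 35841 psi
granodiorite: 2730 kg/m³ × 9.81 m/s² × 21350 m = 5.718×10^8 Pa = 82930 psi
Total = 9158 + 10166 + 15132 + 35841 + 82930 = 1.5323×10^5 psi

153000 psi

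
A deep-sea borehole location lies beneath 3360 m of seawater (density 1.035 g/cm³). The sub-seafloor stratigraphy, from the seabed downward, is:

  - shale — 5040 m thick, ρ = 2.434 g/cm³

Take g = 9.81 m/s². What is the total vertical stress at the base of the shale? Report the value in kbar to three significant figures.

1.54 kbar

seawater: 1035 kg/m³ × 9.81 m/s² × 3360 m = 3.412×10^7 Pa = 0.3412 kbar
shale: 2434 kg/m³ × 9.81 m/s² × 5040 m = 1.203×10^8 Pa = 1.203 kbar
Total = 0.3412 + 1.203 = 1.5446 kbar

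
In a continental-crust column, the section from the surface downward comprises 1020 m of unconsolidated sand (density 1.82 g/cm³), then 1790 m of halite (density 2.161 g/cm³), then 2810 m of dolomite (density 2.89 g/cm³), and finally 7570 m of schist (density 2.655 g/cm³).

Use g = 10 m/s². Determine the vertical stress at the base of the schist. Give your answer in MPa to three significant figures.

339 MPa

unconsolidated sand: 1820 kg/m³ × 10 m/s² × 1020 m = 1.856×10^7 Pa = 18.56 MPa
halite: 2161 kg/m³ × 10 m/s² × 1790 m = 3.868×10^7 Pa = 38.68 MPa
dolomite: 2890 kg/m³ × 10 m/s² × 2810 m = 8.121×10^7 Pa = 81.21 MPa
schist: 2655 kg/m³ × 10 m/s² × 7570 m = 2.010×10^8 Pa = 201.0 MPa
Total = 18.56 + 38.68 + 81.21 + 201.0 = 339.44 MPa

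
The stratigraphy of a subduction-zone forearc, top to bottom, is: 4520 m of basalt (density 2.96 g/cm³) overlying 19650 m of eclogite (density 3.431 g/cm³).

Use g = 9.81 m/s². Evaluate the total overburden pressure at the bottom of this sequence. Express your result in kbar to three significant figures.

basalt: 2960 kg/m³ × 9.81 m/s² × 4520 m = 1.312×10^8 Pa = 1.312 kbar
eclogite: 3431 kg/m³ × 9.81 m/s² × 19650 m = 6.614×10^8 Pa = 6.614 kbar
Total = 1.312 + 6.614 = 7.9263 kbar

7.93 kbar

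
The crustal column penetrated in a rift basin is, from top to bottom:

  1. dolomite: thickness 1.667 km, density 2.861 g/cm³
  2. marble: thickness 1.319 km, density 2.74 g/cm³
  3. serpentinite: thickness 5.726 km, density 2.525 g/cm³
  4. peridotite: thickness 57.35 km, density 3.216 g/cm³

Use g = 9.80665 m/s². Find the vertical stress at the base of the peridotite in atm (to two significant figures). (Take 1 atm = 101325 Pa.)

dolomite: 2861 kg/m³ × 9.80665 m/s² × 1667 m = 4.677×10^7 Pa = 461.6 atm
marble: 2740 kg/m³ × 9.80665 m/s² × 1319 m = 3.544×10^7 Pa = 349.8 atm
serpentinite: 2525 kg/m³ × 9.80665 m/s² × 5726 m = 1.418×10^8 Pa = 1399 atm
peridotite: 3216 kg/m³ × 9.80665 m/s² × 57350 m = 1.809×10^9 Pa = 17851 atm
Total = 461.6 + 349.8 + 1399 + 17851 = 20061 atm

20000 atm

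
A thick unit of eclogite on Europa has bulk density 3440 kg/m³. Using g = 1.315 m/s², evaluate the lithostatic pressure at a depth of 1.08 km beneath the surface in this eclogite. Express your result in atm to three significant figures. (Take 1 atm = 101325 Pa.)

eclogite: 3440 kg/m³ × 1.315 m/s² × 1080 m = 4.885×10^6 Pa = 48.22 atm

48.2 atm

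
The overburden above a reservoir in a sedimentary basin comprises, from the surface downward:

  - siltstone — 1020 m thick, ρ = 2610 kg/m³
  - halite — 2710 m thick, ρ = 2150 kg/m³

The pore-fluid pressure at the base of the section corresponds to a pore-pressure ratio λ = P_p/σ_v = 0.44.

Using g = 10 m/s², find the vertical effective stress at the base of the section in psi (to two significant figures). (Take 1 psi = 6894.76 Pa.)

6900 psi

Overburden (lithostatic) stress σ_v:
siltstone: 2610 kg/m³ × 10 m/s² × 1020 m = 2.662×10^7 Pa = 26.62 MPa
halite: 2150 kg/m³ × 10 m/s² × 2710 m = 5.827×10^7 Pa = 58.27 MPa
Total = 26.62 + 58.27 = 84.887 MPa
Pore pressure P_p = λ·σ_v = 0.44 × 84.89 MPa = 37.35 MPa
Effective stress σ' = σ_v − P_p = 84.89 − 37.35 = 47.537 MPa = 6894.6 psi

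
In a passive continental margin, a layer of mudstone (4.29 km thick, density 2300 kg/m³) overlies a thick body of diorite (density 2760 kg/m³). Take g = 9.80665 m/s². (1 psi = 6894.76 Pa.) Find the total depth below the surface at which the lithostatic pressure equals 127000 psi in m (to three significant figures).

33100 m

Pressure at base of upper layers: 2300×9.80665×4290 = 9.676×10^7 Pa = 14034 psi
Remaining pressure to be supplied by diorite: 8.756×10^8 − 9.676×10^7 = 7.789×10^8 Pa
Additional depth in diorite = 7.789×10^8 Pa / (2760 kg/m³ × 9.80665 m/s²) = 28776 m
Total depth = 4290 m + 28776 m = 33066 m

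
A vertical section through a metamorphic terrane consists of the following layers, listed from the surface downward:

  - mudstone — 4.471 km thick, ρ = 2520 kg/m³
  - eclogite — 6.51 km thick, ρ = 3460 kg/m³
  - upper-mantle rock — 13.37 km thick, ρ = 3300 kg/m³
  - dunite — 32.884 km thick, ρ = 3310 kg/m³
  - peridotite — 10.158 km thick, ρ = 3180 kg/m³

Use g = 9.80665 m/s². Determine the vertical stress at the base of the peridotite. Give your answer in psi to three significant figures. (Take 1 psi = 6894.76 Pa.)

312000 psi

mudstone: 2520 kg/m³ × 9.80665 m/s² × 4471 m = 1.105×10^8 Pa = 16025 psi
eclogite: 3460 kg/m³ × 9.80665 m/s² × 6510 m = 2.209×10^8 Pa = 32038 psi
upper-mantle rock: 3300 kg/m³ × 9.80665 m/s² × 13370 m = 4.327×10^8 Pa = 62755 psi
dunite: 3310 kg/m³ × 9.80665 m/s² × 32884 m = 1.067×10^9 Pa = 1.548×10^5 psi
peridotite: 3180 kg/m³ × 9.80665 m/s² × 10158 m = 3.168×10^8 Pa = 45945 psi
Total = 16025 + 32038 + 62755 + 1.548×10^5 + 45945 = 3.1158×10^5 psi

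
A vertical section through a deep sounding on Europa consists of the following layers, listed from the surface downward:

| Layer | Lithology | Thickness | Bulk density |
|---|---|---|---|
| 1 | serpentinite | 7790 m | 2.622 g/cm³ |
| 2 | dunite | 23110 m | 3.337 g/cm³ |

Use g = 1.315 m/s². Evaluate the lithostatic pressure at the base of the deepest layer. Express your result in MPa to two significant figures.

130 MPa

serpentinite: 2622 kg/m³ × 1.315 m/s² × 7790 m = 2.686×10^7 Pa = 26.86 MPa
dunite: 3337 kg/m³ × 1.315 m/s² × 23110 m = 1.014×10^8 Pa = 101.4 MPa
Total = 26.86 + 101.4 = 128.27 MPa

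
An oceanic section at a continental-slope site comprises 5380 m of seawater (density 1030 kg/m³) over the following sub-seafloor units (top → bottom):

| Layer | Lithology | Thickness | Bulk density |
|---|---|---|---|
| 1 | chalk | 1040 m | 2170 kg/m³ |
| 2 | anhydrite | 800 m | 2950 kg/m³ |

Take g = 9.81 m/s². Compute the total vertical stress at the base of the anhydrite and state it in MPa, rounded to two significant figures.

seawater: 1030 kg/m³ × 9.81 m/s² × 5380 m = 5.436×10^7 Pa = 54.36 MPa
chalk: 2170 kg/m³ × 9.81 m/s² × 1040 m = 2.214×10^7 Pa = 22.14 MPa
anhydrite: 2950 kg/m³ × 9.81 m/s² × 800 m = 2.315×10^7 Pa = 23.15 MPa
Total = 54.36 + 22.14 + 23.15 = 99.652 MPa

100 MPa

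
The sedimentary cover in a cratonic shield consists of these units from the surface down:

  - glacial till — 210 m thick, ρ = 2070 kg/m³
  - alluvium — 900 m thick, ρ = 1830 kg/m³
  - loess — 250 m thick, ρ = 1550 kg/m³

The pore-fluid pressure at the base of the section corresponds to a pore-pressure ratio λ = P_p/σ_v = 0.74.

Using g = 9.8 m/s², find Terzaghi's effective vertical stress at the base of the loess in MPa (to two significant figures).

6.3 MPa

Overburden (lithostatic) stress σ_v:
glacial till: 2070 kg/m³ × 9.8 m/s² × 210 m = 4.260×10^6 Pa = 4.260 MPa
alluvium: 1830 kg/m³ × 9.8 m/s² × 900 m = 1.614×10^7 Pa = 16.14 MPa
loess: 1550 kg/m³ × 9.8 m/s² × 250 m = 3.798×10^6 Pa = 3.798 MPa
Total = 4.260 + 16.14 + 3.798 = 24.198 MPa
Pore pressure P_p = λ·σ_v = 0.74 × 24.20 MPa = 17.91 MPa
Effective stress σ' = σ_v − P_p = 24.20 − 17.91 = 6.2915 MPa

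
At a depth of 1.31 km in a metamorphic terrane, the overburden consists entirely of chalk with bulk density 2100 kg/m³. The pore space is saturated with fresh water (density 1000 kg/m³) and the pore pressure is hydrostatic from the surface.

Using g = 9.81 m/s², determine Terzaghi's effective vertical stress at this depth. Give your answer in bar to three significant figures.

Overburden (lithostatic) stress σ_v:
chalk: 2100 kg/m³ × 9.81 m/s² × 1310 m = 2.699×10^7 Pa = 26.99 MPa
Pore pressure P_p = 1000 kg/m³ × 9.81 m/s² × 1310 m = 1.285×10^7 Pa = 12.85 MPa
Effective stress σ' = σ_v − P_p = 26.99 − 12.85 = 14.136 MPa = 141.36 bar

141 bar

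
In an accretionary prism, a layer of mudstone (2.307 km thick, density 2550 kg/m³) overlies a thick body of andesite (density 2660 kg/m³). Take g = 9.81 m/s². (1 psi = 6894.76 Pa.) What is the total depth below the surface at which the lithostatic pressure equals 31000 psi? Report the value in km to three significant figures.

8.29 km

Pressure at base of upper layers: 2550×9.81×2307 = 5.771×10^7 Pa = 8370 psi
Remaining pressure to be supplied by andesite: 2.137×10^8 − 5.771×10^7 = 1.560×10^8 Pa
Additional depth in andesite = 1.560×10^8 Pa / (2660 kg/m³ × 9.81 m/s²) = 5979.3 m
Total depth = 2307 m + 5979.3 m = 8286.3 m
= 8.2863 km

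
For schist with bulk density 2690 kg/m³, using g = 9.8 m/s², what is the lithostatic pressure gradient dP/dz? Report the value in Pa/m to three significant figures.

dP/dz = ρg = 2690 kg/m³ × 9.8 m/s² = 26362 Pa/m

26400 Pa/m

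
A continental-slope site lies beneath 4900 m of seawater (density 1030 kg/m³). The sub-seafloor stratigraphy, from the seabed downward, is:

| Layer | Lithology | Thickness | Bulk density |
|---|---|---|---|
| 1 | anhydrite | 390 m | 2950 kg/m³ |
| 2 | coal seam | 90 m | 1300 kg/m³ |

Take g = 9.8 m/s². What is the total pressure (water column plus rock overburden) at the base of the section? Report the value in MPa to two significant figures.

seawater: 1030 kg/m³ × 9.8 m/s² × 4900 m = 4.946×10^7 Pa = 49.46 MPa
anhydrite: 2950 kg/m³ × 9.8 m/s² × 390 m = 1.127×10^7 Pa = 11.27 MPa
coal seam: 1300 kg/m³ × 9.8 m/s² × 90 m = 1.147×10^6 Pa = 1.147 MPa
Total = 49.46 + 11.27 + 1.147 = 61.882 MPa

62 MPa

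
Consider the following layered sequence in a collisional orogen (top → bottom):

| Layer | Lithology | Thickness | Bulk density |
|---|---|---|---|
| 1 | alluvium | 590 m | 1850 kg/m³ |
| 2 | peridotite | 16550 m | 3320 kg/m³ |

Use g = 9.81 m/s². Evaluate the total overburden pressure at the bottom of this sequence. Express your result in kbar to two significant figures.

alluvium: 1850 kg/m³ × 9.81 m/s² × 590 m = 1.071×10^7 Pa = 0.1071 kbar
peridotite: 3320 kg/m³ × 9.81 m/s² × 16550 m = 5.390×10^8 Pa = 5.390 kbar
Total = 0.1071 + 5.390 = 5.4973 kbar

5.5 kbar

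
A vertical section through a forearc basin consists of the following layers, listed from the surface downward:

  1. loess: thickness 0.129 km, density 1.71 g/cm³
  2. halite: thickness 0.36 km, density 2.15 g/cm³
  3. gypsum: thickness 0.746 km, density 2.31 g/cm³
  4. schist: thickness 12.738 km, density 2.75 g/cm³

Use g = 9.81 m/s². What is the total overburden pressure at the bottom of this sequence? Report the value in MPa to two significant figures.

loess: 1710 kg/m³ × 9.81 m/s² × 129 m = 2.164×10^6 Pa = 2.164 MPa
halite: 2150 kg/m³ × 9.81 m/s² × 360 m = 7.593×10^6 Pa = 7.593 MPa
gypsum: 2310 kg/m³ × 9.81 m/s² × 746 m = 1.691×10^7 Pa = 16.91 MPa
schist: 2750 kg/m³ × 9.81 m/s² × 12738 m = 3.436×10^8 Pa = 343.6 MPa
Total = 2.164 + 7.593 + 16.91 + 343.6 = 370.30 MPa

370 MPa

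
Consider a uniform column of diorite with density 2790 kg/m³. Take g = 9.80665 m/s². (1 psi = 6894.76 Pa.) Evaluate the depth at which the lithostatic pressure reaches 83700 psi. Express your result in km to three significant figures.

h = P/(ρg) = 83700 psi / (2790 kg/m³ × 9.80665 m/s²) = 5.771×10^8 Pa / 27361 Pa/m = 21092 m
= 21.092 km

21.1 km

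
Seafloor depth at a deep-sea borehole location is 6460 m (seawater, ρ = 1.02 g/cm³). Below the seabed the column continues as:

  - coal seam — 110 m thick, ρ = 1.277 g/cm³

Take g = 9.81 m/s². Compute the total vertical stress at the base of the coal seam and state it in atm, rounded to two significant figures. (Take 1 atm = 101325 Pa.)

650 atm

seawater: 1020 kg/m³ × 9.81 m/s² × 6460 m = 6.464×10^7 Pa = 637.9 atm
coal seam: 1277 kg/m³ × 9.81 m/s² × 110 m = 1.378×10^6 Pa = 13.60 atm
Total = 637.9 + 13.60 = 651.55 atm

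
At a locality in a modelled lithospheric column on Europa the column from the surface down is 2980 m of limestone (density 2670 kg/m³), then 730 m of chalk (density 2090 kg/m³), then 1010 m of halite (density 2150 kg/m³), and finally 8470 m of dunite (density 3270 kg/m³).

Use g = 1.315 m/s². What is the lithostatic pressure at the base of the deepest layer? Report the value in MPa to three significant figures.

limestone: 2670 kg/m³ × 1.315 m/s² × 2980 m = 1.046×10^7 Pa = 10.46 MPa
chalk: 2090 kg/m³ × 1.315 m/s² × 730 m = 2.006×10^6 Pa = 2.006 MPa
halite: 2150 kg/m³ × 1.315 m/s² × 1010 m = 2.856×10^6 Pa = 2.856 MPa
dunite: 3270 kg/m³ × 1.315 m/s² × 8470 m = 3.642×10^7 Pa = 36.42 MPa
Total = 10.46 + 2.006 + 2.856 + 36.42 = 51.746 MPa

51.7 MPa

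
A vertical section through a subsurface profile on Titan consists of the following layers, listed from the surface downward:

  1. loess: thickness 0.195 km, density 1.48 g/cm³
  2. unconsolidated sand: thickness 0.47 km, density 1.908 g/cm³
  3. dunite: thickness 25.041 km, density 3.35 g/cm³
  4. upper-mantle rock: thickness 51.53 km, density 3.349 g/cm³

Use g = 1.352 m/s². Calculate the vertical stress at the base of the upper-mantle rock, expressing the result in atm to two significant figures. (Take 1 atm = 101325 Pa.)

3400 atm

loess: 1480 kg/m³ × 1.352 m/s² × 195 m = 3.902×10^5 Pa = 3.851 atm
unconsolidated sand: 1908 kg/m³ × 1.352 m/s² × 470 m = 1.212×10^6 Pa = 11.97 atm
dunite: 3350 kg/m³ × 1.352 m/s² × 25041 m = 1.134×10^8 Pa = 1119 atm
upper-mantle rock: 3349 kg/m³ × 1.352 m/s² × 51530 m = 2.333×10^8 Pa = 2303 atm
Total = 3.851 + 11.97 + 1119 + 2303 = 3437.8 atm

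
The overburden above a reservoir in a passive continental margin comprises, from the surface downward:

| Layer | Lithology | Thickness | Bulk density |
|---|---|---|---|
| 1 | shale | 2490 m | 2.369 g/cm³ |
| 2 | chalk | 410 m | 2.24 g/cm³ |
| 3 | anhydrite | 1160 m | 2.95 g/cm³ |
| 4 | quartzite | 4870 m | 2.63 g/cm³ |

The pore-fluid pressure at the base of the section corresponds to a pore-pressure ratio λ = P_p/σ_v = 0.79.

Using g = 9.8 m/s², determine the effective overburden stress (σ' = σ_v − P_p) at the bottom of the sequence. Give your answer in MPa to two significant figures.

47 MPa

Overburden (lithostatic) stress σ_v:
shale: 2369 kg/m³ × 9.8 m/s² × 2490 m = 5.781×10^7 Pa = 57.81 MPa
chalk: 2240 kg/m³ × 9.8 m/s² × 410 m = 9.000×10^6 Pa = 9.000 MPa
anhydrite: 2950 kg/m³ × 9.8 m/s² × 1160 m = 3.354×10^7 Pa = 33.54 MPa
quartzite: 2630 kg/m³ × 9.8 m/s² × 4870 m = 1.255×10^8 Pa = 125.5 MPa
Total = 57.81 + 9.000 + 33.54 + 125.5 = 225.86 MPa
Pore pressure P_p = λ·σ_v = 0.79 × 225.9 MPa = 178.4 MPa
Effective stress σ' = σ_v − P_p = 225.9 − 178.4 = 47.431 MPa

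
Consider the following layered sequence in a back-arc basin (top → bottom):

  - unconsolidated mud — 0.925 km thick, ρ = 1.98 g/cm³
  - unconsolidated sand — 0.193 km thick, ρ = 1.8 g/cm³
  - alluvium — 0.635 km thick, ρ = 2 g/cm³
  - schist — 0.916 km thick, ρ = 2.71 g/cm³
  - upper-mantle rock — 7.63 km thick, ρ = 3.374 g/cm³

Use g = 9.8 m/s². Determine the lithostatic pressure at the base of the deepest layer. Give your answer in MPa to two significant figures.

310 MPa

unconsolidated mud: 1980 kg/m³ × 9.8 m/s² × 925 m = 1.795×10^7 Pa = 17.95 MPa
unconsolidated sand: 1800 kg/m³ × 9.8 m/s² × 193 m = 3.405×10^6 Pa = 3.405 MPa
alluvium: 2000 kg/m³ × 9.8 m/s² × 635 m = 1.245×10^7 Pa = 12.45 MPa
schist: 2710 kg/m³ × 9.8 m/s² × 916 m = 2.433×10^7 Pa = 24.33 MPa
upper-mantle rock: 3374 kg/m³ × 9.8 m/s² × 7630 m = 2.523×10^8 Pa = 252.3 MPa
Total = 17.95 + 3.405 + 12.45 + 24.33 + 252.3 = 310.41 MPa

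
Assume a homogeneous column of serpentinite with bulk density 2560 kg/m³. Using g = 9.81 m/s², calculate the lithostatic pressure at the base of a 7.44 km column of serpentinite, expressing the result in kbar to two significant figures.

1.9 kbar

serpentinite: 2560 kg/m³ × 9.81 m/s² × 7440 m = 1.868×10^8 Pa = 1.868 kbar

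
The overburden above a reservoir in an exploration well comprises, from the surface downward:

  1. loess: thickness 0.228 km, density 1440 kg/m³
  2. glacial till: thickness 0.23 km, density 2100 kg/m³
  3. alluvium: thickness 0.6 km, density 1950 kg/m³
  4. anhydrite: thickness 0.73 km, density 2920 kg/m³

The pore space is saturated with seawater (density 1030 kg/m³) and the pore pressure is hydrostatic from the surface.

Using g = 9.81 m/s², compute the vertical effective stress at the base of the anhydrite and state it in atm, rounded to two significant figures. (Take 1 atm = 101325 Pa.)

Overburden (lithostatic) stress σ_v:
loess: 1440 kg/m³ × 9.81 m/s² × 228 m = 3.221×10^6 Pa = 3.221 MPa
glacial till: 2100 kg/m³ × 9.81 m/s² × 230 m = 4.738×10^6 Pa = 4.738 MPa
alluvium: 1950 kg/m³ × 9.81 m/s² × 600 m = 1.148×10^7 Pa = 11.48 MPa
anhydrite: 2920 kg/m³ × 9.81 m/s² × 730 m = 2.091×10^7 Pa = 20.91 MPa
Total = 3.221 + 4.738 + 11.48 + 20.91 = 40.348 MPa
Pore pressure P_p = 1030 kg/m³ × 9.81 m/s² × 1788 m = 1.807×10^7 Pa = 18.07 MPa
Effective stress σ' = σ_v − P_p = 40.35 − 18.07 = 22.281 MPa = 219.90 atm

220 atm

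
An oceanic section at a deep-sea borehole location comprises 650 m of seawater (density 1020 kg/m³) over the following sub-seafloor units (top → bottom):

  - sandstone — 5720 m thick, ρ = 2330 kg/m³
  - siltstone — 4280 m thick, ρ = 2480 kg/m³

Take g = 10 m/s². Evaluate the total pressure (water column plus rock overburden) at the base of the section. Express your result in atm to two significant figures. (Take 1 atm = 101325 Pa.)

2400 atm

seawater: 1020 kg/m³ × 10 m/s² × 650 m = 6.630×10^6 Pa = 65.43 atm
sandstone: 2330 kg/m³ × 10 m/s² × 5720 m = 1.333×10^8 Pa = 1315 atm
siltstone: 2480 kg/m³ × 10 m/s² × 4280 m = 1.061×10^8 Pa = 1048 atm
Total = 65.43 + 1315 + 1048 = 2428.3 atm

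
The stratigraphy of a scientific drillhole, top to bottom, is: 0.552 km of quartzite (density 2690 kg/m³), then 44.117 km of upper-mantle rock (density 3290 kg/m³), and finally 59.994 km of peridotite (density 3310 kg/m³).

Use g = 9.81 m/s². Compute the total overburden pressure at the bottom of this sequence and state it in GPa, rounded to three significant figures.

quartzite: 2690 kg/m³ × 9.81 m/s² × 552 m = 1.457×10^7 Pa = 0.01457 GPa
upper-mantle rock: 3290 kg/m³ × 9.81 m/s² × 44117 m = 1.424×10^9 Pa = 1.424 GPa
peridotite: 3310 kg/m³ × 9.81 m/s² × 59994 m = 1.948×10^9 Pa = 1.948 GPa
Total = 0.01457 + 1.424 + 1.948 = 3.3865 GPa

3.39 GPa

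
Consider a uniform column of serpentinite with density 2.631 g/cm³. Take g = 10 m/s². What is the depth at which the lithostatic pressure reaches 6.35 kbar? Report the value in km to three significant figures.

24.1 km

h = P/(ρg) = 6.35 kbar / (2631 kg/m³ × 10 m/s²) = 6.350×10^8 Pa / 26310 Pa/m = 24135 m
= 24.135 km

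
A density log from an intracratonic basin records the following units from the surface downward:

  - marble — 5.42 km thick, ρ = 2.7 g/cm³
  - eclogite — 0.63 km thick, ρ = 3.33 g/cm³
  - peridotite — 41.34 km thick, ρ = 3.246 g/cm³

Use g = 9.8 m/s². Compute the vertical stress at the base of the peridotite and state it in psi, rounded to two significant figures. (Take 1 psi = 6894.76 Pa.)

210000 psi

marble: 2700 kg/m³ × 9.8 m/s² × 5420 m = 1.434×10^8 Pa = 20800 psi
eclogite: 3330 kg/m³ × 9.8 m/s² × 630 m = 2.056×10^7 Pa = 2982 psi
peridotite: 3246 kg/m³ × 9.8 m/s² × 41340 m = 1.315×10^9 Pa = 1.907×10^5 psi
Total = 20800 + 2982 + 1.907×10^5 = 2.1452×10^5 psi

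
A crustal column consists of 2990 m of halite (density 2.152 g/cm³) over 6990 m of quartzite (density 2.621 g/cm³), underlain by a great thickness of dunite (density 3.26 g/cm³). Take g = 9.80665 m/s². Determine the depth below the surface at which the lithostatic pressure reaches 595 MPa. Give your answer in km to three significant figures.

21.0 km

Pressure at base of upper layers: 2152×9.80665×2990 + 2621×9.80665×6990 = 2.428×10^8 Pa = 242.8 MPa
Remaining pressure to be supplied by dunite: 5.950×10^8 − 2.428×10^8 = 3.522×10^8 Pa
Additional depth in dunite = 3.522×10^8 Pa / (3260 kg/m³ × 9.80665 m/s²) = 11018 m
Total depth = 9980 m + 11018 m = 20998 m
= 20.998 km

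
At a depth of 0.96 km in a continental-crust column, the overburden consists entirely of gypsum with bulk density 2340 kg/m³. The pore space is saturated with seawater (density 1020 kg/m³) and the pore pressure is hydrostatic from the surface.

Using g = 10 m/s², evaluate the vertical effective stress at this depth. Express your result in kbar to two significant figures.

0.13 kbar

Overburden (lithostatic) stress σ_v:
gypsum: 2340 kg/m³ × 10 m/s² × 960 m = 2.246×10^7 Pa = 22.46 MPa
Pore pressure P_p = 1020 kg/m³ × 10 m/s² × 960 m = 9.792×10^6 Pa = 9.792 MPa
Effective stress σ' = σ_v − P_p = 22.46 − 9.792 = 12.672 MPa = 0.12672 kbar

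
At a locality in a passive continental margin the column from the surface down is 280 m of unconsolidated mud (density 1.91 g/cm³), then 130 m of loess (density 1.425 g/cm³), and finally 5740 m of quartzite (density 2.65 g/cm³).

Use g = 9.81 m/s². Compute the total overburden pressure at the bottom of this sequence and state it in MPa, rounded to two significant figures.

160 MPa

unconsolidated mud: 1910 kg/m³ × 9.81 m/s² × 280 m = 5.246×10^6 Pa = 5.246 MPa
loess: 1425 kg/m³ × 9.81 m/s² × 130 m = 1.817×10^6 Pa = 1.817 MPa
quartzite: 2650 kg/m³ × 9.81 m/s² × 5740 m = 1.492×10^8 Pa = 149.2 MPa
Total = 5.246 + 1.817 + 149.2 = 156.28 MPa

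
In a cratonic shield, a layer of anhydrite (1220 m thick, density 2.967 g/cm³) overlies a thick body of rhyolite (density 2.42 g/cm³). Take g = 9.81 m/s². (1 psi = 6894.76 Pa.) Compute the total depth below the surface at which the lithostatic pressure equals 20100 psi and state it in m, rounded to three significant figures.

5560 m

Pressure at base of upper layers: 2967×9.81×1220 = 3.551×10^7 Pa = 5150 psi
Remaining pressure to be supplied by rhyolite: 1.386×10^8 − 3.551×10^7 = 1.031×10^8 Pa
Additional depth in rhyolite = 1.031×10^8 Pa / (2420 kg/m³ × 9.81 m/s²) = 4341.8 m
Total depth = 1220 m + 4341.8 m = 5561.8 m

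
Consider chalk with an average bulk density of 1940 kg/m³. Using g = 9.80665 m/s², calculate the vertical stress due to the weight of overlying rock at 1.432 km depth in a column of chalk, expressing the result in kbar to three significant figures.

0.272 kbar

chalk: 1940 kg/m³ × 9.80665 m/s² × 1432 m = 2.724×10^7 Pa = 0.2724 kbar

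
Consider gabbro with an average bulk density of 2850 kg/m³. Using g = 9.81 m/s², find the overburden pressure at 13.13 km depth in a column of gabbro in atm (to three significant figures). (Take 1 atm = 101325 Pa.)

3620 atm

gabbro: 2850 kg/m³ × 9.81 m/s² × 13130 m = 3.671×10^8 Pa = 3623 atm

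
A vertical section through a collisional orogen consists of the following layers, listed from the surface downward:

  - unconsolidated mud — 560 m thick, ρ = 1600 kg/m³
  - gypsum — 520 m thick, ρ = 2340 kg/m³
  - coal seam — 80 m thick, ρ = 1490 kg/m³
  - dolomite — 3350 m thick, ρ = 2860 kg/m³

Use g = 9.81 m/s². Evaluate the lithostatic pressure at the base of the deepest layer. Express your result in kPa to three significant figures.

unconsolidated mud: 1600 kg/m³ × 9.81 m/s² × 560 m = 8.790×10^6 Pa = 8790 kPa
gypsum: 2340 kg/m³ × 9.81 m/s² × 520 m = 1.194×10^7 Pa = 11937 kPa
coal seam: 1490 kg/m³ × 9.81 m/s² × 80 m = 1.169×10^6 Pa = 1169 kPa
dolomite: 2860 kg/m³ × 9.81 m/s² × 3350 m = 9.399×10^7 Pa = 93990 kPa
Total = 8790 + 11937 + 1169 + 93990 = 1.1589×10^5 kPa

116000 kPa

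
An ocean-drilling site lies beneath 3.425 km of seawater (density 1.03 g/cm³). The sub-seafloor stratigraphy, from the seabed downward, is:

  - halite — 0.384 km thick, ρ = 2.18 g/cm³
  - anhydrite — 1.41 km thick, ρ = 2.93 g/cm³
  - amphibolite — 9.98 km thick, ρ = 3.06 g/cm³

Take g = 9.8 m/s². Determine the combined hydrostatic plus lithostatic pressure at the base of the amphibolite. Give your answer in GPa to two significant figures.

seawater: 1030 kg/m³ × 9.8 m/s² × 3425 m = 3.457×10^7 Pa = 0.03457 GPa
halite: 2180 kg/m³ × 9.8 m/s² × 384 m = 8.204×10^6 Pa = 8.204×10^-3 GPa
anhydrite: 2930 kg/m³ × 9.8 m/s² × 1410 m = 4.049×10^7 Pa = 0.04049 GPa
amphibolite: 3060 kg/m³ × 9.8 m/s² × 9980 m = 2.993×10^8 Pa = 0.2993 GPa
Total = 0.03457 + 8.204×10^-3 + 0.04049 + 0.2993 = 0.38254 GPa

0.38 GPa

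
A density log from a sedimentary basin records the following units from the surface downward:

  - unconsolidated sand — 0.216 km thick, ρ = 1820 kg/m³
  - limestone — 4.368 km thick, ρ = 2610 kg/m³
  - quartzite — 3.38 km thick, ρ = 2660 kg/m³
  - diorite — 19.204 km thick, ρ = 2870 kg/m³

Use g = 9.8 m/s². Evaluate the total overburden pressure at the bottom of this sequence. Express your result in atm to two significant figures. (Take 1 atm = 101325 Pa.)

unconsolidated sand: 1820 kg/m³ × 9.8 m/s² × 216 m = 3.853×10^6 Pa = 38.02 atm
limestone: 2610 kg/m³ × 9.8 m/s² × 4368 m = 1.117×10^8 Pa = 1103 atm
quartzite: 2660 kg/m³ × 9.8 m/s² × 3380 m = 8.811×10^7 Pa = 869.6 atm
diorite: 2870 kg/m³ × 9.8 m/s² × 19204 m = 5.401×10^8 Pa = 5331 atm
Total = 38.02 + 1103 + 869.6 + 5331 = 7340.9 atm

7300 atm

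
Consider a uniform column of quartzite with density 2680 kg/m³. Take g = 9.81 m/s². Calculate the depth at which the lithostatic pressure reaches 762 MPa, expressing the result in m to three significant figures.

29000 m

h = P/(ρg) = 762 MPa / (2680 kg/m³ × 9.81 m/s²) = 7.620×10^8 Pa / 26291 Pa/m = 28984 m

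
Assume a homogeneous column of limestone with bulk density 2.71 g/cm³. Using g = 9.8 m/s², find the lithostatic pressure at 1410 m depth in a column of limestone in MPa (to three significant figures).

limestone: 2710 kg/m³ × 9.8 m/s² × 1410 m = 3.745×10^7 Pa = 37.45 MPa

37.4 MPa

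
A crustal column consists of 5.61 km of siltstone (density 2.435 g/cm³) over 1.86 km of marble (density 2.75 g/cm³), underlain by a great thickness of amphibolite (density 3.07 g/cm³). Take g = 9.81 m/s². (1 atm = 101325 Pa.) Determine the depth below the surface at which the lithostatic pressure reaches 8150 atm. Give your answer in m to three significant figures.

Pressure at base of upper layers: 2435×9.81×5610 + 2750×9.81×1860 = 1.842×10^8 Pa = 1818 atm
Remaining pressure to be supplied by amphibolite: 8.258×10^8 − 1.842×10^8 = 6.416×10^8 Pa
Additional depth in amphibolite = 6.416×10^8 Pa / (3070 kg/m³ × 9.81 m/s²) = 21304 m
Total depth = 7470 m + 21304 m = 28774 m

28800 m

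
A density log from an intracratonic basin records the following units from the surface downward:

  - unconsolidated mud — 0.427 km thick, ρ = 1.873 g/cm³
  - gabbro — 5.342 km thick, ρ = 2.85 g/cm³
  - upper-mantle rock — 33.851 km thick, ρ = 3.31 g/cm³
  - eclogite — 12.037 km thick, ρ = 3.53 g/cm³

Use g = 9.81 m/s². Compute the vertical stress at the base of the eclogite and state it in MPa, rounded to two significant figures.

1700 MPa

unconsolidated mud: 1873 kg/m³ × 9.81 m/s² × 427 m = 7.846×10^6 Pa = 7.846 MPa
gabbro: 2850 kg/m³ × 9.81 m/s² × 5342 m = 1.494×10^8 Pa = 149.4 MPa
upper-mantle rock: 3310 kg/m³ × 9.81 m/s² × 33851 m = 1.099×10^9 Pa = 1099 MPa
eclogite: 3530 kg/m³ × 9.81 m/s² × 12037 m = 4.168×10^8 Pa = 416.8 MPa
Total = 7.846 + 149.4 + 1099 + 416.8 = 1673.2 MPa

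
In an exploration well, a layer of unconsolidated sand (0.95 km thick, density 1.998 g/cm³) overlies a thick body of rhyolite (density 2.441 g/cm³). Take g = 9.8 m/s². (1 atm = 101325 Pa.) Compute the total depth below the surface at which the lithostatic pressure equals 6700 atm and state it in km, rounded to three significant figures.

Pressure at base of upper layers: 1998×9.8×950 = 1.860×10^7 Pa = 183.6 atm
Remaining pressure to be supplied by rhyolite: 6.789×10^8 − 1.860×10^7 = 6.603×10^8 Pa
Additional depth in rhyolite = 6.603×10^8 Pa / (2441 kg/m³ × 9.8 m/s²) = 27601 m
Total depth = 950 m + 27601 m = 28551 m
= 28.551 km

28.6 km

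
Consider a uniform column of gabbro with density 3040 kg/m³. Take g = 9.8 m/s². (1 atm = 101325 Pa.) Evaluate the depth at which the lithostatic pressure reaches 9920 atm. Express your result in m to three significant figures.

33700 m

h = P/(ρg) = 9920 atm / (3040 kg/m³ × 9.8 m/s²) = 1.005×10^9 Pa / 29792 Pa/m = 33739 m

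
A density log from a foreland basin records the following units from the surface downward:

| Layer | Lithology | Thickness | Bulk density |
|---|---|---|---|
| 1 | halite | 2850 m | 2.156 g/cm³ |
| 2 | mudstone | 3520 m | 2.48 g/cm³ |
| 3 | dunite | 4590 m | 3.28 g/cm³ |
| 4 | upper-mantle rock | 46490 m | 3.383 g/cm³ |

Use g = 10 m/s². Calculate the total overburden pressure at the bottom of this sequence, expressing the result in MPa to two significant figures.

halite: 2156 kg/m³ × 10 m/s² × 2850 m = 6.145×10^7 Pa = 61.45 MPa
mudstone: 2480 kg/m³ × 10 m/s² × 3520 m = 8.730×10^7 Pa = 87.30 MPa
dunite: 3280 kg/m³ × 10 m/s² × 4590 m = 1.506×10^8 Pa = 150.6 MPa
upper-mantle rock: 3383 kg/m³ × 10 m/s² × 46490 m = 1.573×10^9 Pa = 1573 MPa
Total = 61.45 + 87.30 + 150.6 + 1573 = 1872.1 MPa

1900 MPa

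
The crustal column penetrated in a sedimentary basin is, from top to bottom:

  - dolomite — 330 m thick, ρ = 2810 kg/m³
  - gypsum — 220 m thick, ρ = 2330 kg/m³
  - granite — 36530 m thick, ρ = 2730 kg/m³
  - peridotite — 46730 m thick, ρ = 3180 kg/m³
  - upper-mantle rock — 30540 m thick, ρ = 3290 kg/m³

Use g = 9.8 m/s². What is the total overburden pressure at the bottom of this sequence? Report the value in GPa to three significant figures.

3.43 GPa

dolomite: 2810 kg/m³ × 9.8 m/s² × 330 m = 9.088×10^6 Pa = 9.088×10^-3 GPa
gypsum: 2330 kg/m³ × 9.8 m/s² × 220 m = 5.023×10^6 Pa = 5.023×10^-3 GPa
granite: 2730 kg/m³ × 9.8 m/s² × 36530 m = 9.773×10^8 Pa = 0.9773 GPa
peridotite: 3180 kg/m³ × 9.8 m/s² × 46730 m = 1.456×10^9 Pa = 1.456 GPa
upper-mantle rock: 3290 kg/m³ × 9.8 m/s² × 30540 m = 9.847×10^8 Pa = 0.9847 GPa
Total = 9.088×10^-3 + 5.023×10^-3 + 0.9773 + 1.456 + 0.9847 = 3.4324 GPa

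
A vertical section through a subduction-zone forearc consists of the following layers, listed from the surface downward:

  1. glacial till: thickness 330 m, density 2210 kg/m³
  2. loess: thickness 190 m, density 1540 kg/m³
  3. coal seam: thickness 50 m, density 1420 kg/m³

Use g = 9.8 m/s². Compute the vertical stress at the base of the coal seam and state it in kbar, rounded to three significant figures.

glacial till: 2210 kg/m³ × 9.8 m/s² × 330 m = 7.147×10^6 Pa = 0.07147 kbar
loess: 1540 kg/m³ × 9.8 m/s² × 190 m = 2.867×10^6 Pa = 0.02867 kbar
coal seam: 1420 kg/m³ × 9.8 m/s² × 50 m = 6.958×10^5 Pa = 6.958×10^-3 kbar
Total = 0.07147 + 0.02867 + 6.958×10^-3 = 0.10710 kbar

0.107 kbar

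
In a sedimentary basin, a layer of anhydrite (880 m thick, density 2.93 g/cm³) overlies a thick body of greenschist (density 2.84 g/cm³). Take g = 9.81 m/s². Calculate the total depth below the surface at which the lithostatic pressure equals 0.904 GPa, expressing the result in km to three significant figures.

Pressure at base of upper layers: 2930×9.81×880 = 2.529×10^7 Pa = 0.02529 GPa
Remaining pressure to be supplied by greenschist: 9.040×10^8 − 2.529×10^7 = 8.787×10^8 Pa
Additional depth in greenschist = 8.787×10^8 Pa / (2840 kg/m³ × 9.81 m/s²) = 31540 m
Total depth = 880 m + 31540 m = 32420 m
= 32.420 km

32.4 km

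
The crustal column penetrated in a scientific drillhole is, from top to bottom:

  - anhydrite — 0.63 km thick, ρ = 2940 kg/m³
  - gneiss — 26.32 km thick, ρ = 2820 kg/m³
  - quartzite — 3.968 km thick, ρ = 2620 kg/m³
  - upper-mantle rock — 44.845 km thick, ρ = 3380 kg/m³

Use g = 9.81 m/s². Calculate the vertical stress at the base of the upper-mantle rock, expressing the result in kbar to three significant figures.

23.4 kbar

anhydrite: 2940 kg/m³ × 9.81 m/s² × 630 m = 1.817×10^7 Pa = 0.1817 kbar
gneiss: 2820 kg/m³ × 9.81 m/s² × 26320 m = 7.281×10^8 Pa = 7.281 kbar
quartzite: 2620 kg/m³ × 9.81 m/s² × 3968 m = 1.020×10^8 Pa = 1.020 kbar
upper-mantle rock: 3380 kg/m³ × 9.81 m/s² × 44845 m = 1.487×10^9 Pa = 14.87 kbar
Total = 0.1817 + 7.281 + 1.020 + 14.87 = 23.352 kbar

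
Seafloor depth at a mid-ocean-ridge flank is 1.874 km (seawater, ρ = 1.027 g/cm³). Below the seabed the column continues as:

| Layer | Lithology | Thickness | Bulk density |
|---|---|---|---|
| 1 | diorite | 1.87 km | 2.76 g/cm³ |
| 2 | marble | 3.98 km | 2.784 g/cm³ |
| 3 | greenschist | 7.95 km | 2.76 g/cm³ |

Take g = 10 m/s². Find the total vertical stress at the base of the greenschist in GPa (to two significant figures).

0.40 GPa

seawater: 1027 kg/m³ × 10 m/s² × 1874 m = 1.925×10^7 Pa = 0.01925 GPa
diorite: 2760 kg/m³ × 10 m/s² × 1870 m = 5.161×10^7 Pa = 0.05161 GPa
marble: 2784 kg/m³ × 10 m/s² × 3980 m = 1.108×10^8 Pa = 0.1108 GPa
greenschist: 2760 kg/m³ × 10 m/s² × 7950 m = 2.194×10^8 Pa = 0.2194 GPa
Total = 0.01925 + 0.05161 + 0.1108 + 0.2194 = 0.40108 GPa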